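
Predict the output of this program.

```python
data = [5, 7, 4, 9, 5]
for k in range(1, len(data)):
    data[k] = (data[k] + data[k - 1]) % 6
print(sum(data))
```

k=1: data[1] = (7+5)%6 = 0 → [5, 0, 4, 9, 5]
k=2: data[2] = (4+0)%6 = 4 → [5, 0, 4, 9, 5]
k=3: data[3] = (9+4)%6 = 1 → [5, 0, 4, 1, 5]
k=4: data[4] = (5+1)%6 = 0 → [5, 0, 4, 1, 0]
sum = 10

10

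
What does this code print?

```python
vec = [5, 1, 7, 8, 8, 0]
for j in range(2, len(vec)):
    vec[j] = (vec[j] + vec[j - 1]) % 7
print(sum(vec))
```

j=2: vec[2] = (7+1)%7 = 1 → [5, 1, 1, 8, 8, 0]
j=3: vec[3] = (8+1)%7 = 2 → [5, 1, 1, 2, 8, 0]
j=4: vec[4] = (8+2)%7 = 3 → [5, 1, 1, 2, 3, 0]
j=5: vec[5] = (0+3)%7 = 3 → [5, 1, 1, 2, 3, 3]
sum = 15

15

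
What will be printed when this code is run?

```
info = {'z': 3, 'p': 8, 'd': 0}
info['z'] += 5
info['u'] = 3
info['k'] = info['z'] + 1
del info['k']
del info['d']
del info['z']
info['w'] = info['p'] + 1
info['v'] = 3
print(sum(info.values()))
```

info['z'] = 3+5 = 8 → {'z': 8, 'p': 8, 'd': 0}
info['u'] = 3 → {'z': 8, 'p': 8, 'd': 0, 'u': 3}
info['k'] = info['z']+1 = 9 → {'z': 8, 'p': 8, 'd': 0, 'u': 3, 'k': 9}
del 'k' → {'z': 8, 'p': 8, 'd': 0, 'u': 3}
del 'd' → {'z': 8, 'p': 8, 'u': 3}
del 'z' → {'p': 8, 'u': 3}
info['w'] = info['p']+1 = 9 → {'p': 8, 'u': 3, 'w': 9}
info['v'] = 3 → {'p': 8, 'u': 3, 'w': 9, 'v': 3}
sum of values = 23

23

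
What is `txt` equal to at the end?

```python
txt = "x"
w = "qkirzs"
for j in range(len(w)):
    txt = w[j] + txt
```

j=0: prepend 'q' → 'qx'
j=1: prepend 'k' → 'kqx'
j=2: prepend 'i' → 'ikqx'
j=3: prepend 'r' → 'rikqx'
j=4: prepend 'z' → 'zrikqx'
j=5: prepend 's' → 'szrikqx'

'szrikqx'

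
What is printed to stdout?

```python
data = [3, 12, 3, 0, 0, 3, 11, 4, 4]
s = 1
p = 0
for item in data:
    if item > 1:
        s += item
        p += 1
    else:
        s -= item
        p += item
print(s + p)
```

48

item=3: >1, s = 1+3 = 4; p=1
item=12: >1, s = 4+12 = 16; p=2
item=3: >1, s = 16+3 = 19; p=3
item=0: not >1, s = 19-0 = 19; p=3
item=0: not >1, s = 19-0 = 19; p=3
item=3: >1, s = 19+3 = 22; p=4
item=11: >1, s = 22+11 = 33; p=5
item=4: >1, s = 33+4 = 37; p=6
item=4: >1, s = 37+4 = 41; p=7
s+p = 41+7 = 48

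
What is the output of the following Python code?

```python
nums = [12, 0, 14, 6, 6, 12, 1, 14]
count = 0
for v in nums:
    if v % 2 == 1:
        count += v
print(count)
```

1

v=12: not odd
v=0: not odd
v=14: not odd
v=6: not odd
v=6: not odd
v=12: not odd
v=1: odd, count = 0+1 = 1
v=14: not odd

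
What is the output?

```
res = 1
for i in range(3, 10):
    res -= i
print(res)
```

-41

i=3: res = 1-3 = -2
i=4: res = (-2)-4 = -6
i=5: res = (-6)-5 = -11
i=6: res = (-11)-6 = -17
i=7: res = (-17)-7 = -24
i=8: res = (-24)-8 = -32
i=9: res = (-32)-9 = -41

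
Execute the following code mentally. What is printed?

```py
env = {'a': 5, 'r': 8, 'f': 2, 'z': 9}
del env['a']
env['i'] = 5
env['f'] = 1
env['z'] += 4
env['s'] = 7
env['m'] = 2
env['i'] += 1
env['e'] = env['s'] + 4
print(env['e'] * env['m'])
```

22

del 'a' → {'r': 8, 'f': 2, 'z': 9}
env['i'] = 5 → {'r': 8, 'f': 2, 'z': 9, 'i': 5}
env['f'] = 1 → {'r': 8, 'f': 1, 'z': 9, 'i': 5}
env['z'] = 9+4 = 13 → {'r': 8, 'f': 1, 'z': 13, 'i': 5}
env['s'] = 7 → {'r': 8, 'f': 1, 'z': 13, 'i': 5, 's': 7}
env['m'] = 2 → {'r': 8, 'f': 1, 'z': 13, 'i': 5, 's': 7, 'm': 2}
env['i'] = 5+1 = 6 → {'r': 8, 'f': 1, 'z': 13, 'i': 6, 's': 7, 'm': 2}
env['e'] = env['s']+4 = 11 → {'r': 8, 'f': 1, 'z': 13, 'i': 6, 's': 7, 'm': 2, 'e': 11}
env['e']*env['m'] = 11*2 = 22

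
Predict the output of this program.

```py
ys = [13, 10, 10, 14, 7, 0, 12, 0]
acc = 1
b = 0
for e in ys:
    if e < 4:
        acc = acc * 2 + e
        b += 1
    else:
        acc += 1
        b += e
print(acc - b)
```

e=13: not <4, acc = 1+1 = 2; b=13
e=10: not <4, acc = 2+1 = 3; b=23
e=10: not <4, acc = 3+1 = 4; b=33
e=14: not <4, acc = 4+1 = 5; b=47
e=7: not <4, acc = 5+1 = 6; b=54
e=0: <4, acc = 6*2+0 = 12; b=55
e=12: not <4, acc = 12+1 = 13; b=67
e=0: <4, acc = 13*2+0 = 26; b=68
acc-b = 26-68 = -42

-42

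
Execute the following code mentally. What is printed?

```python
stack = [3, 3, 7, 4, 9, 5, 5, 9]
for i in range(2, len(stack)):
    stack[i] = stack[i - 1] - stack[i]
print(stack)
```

i=2: stack[2] = 3-7 = -4 → [3, 3, -4, 4, 9, 5, 5, 9]
i=3: stack[3] = (-4)-4 = -8 → [3, 3, -4, -8, 9, 5, 5, 9]
i=4: stack[4] = (-8)-9 = -17 → [3, 3, -4, -8, -17, 5, 5, 9]
i=5: stack[5] = (-17)-5 = -22 → [3, 3, -4, -8, -17, -22, 5, 9]
i=6: stack[6] = (-22)-5 = -27 → [3, 3, -4, -8, -17, -22, -27, 9]
i=7: stack[7] = (-27)-9 = -36 → [3, 3, -4, -8, -17, -22, -27, -36]

[3, 3, -4, -8, -17, -22, -27, -36]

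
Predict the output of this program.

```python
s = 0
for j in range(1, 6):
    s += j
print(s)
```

15

j=1: s = 0+1 = 1
j=2: s = 1+2 = 3
j=3: s = 3+3 = 6
j=4: s = 6+4 = 10
j=5: s = 10+5 = 15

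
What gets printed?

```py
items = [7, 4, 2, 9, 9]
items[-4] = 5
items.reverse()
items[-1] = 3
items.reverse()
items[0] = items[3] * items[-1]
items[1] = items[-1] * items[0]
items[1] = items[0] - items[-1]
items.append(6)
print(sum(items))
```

179

items[-4] = 5 → [7, 5, 2, 9, 9]
reverse → [9, 9, 2, 5, 7]
items[-1] = 3 → [9, 9, 2, 5, 3]
reverse → [3, 5, 2, 9, 9]
items[0] = items[3]*items[-1] = 9*9 = 81 → [81, 5, 2, 9, 9]
items[1] = items[-1]*items[0] = 9*81 = 729 → [81, 729, 2, 9, 9]
items[1] = items[0]-items[-1] = 81-9 = 72 → [81, 72, 2, 9, 9]
append 6 → [81, 72, 2, 9, 9, 6]
sum = 179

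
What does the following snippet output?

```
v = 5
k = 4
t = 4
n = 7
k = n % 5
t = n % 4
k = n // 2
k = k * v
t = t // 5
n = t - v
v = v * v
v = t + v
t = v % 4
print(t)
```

1

k = 7%5 = 2
t = 7%4 = 3
k = 7//2 = 3
k = 3*5 = 15
t = 3//5 = 0
n = 0-5 = -5
v = 5*5 = 25
v = 0+25 = 25
t = 25%4 = 1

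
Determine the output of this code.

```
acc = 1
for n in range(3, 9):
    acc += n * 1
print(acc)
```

34

n=3: acc = 1+3*1 = 4
n=4: acc = 4+4*1 = 8
n=5: acc = 8+5*1 = 13
n=6: acc = 13+6*1 = 19
n=7: acc = 19+7*1 = 26
n=8: acc = 26+8*1 = 34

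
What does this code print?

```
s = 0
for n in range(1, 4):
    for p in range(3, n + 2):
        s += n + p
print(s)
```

18

n=2,p=3: s = 0+5 = 5
n=3,p=3: s = 5+6 = 11
n=3,p=4: s = 11+7 = 18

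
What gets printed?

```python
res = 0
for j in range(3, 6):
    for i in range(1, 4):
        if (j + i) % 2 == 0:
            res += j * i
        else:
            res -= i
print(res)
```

32

j=3,i=1: even sum, res = 0+3 = 3
j=3,i=2: odd sum, res = 3-2 = 1
j=3,i=3: even sum, res = 1+9 = 10
j=4,i=1: odd sum, res = 10-1 = 9
j=4,i=2: even sum, res = 9+8 = 17
j=4,i=3: odd sum, res = 17-3 = 14
j=5,i=1: even sum, res = 14+5 = 19
j=5,i=2: odd sum, res = 19-2 = 17
j=5,i=3: even sum, res = 17+15 = 32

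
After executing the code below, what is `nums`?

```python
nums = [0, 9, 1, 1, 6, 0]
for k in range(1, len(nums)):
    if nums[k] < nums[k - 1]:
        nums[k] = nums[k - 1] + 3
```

k=1: 9>=0, unchanged → [0, 9, 1, 1, 6, 0]
k=2: 1<9, nums[2] = 9+3 = 12 → [0, 9, 12, 1, 6, 0]
k=3: 1<12, nums[3] = 12+3 = 15 → [0, 9, 12, 15, 6, 0]
k=4: 6<15, nums[4] = 15+3 = 18 → [0, 9, 12, 15, 18, 0]
k=5: 0<18, nums[5] = 18+3 = 21 → [0, 9, 12, 15, 18, 21]

[0, 9, 12, 15, 18, 21]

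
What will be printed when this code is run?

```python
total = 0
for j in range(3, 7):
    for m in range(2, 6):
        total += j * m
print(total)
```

252

j=3,m=2: total = 0+6 = 6
j=3,m=3: total = 6+9 = 15
j=3,m=4: total = 15+12 = 27
j=3,m=5: total = 27+15 = 42
j=4,m=2: total = 42+8 = 50
j=4,m=3: total = 50+12 = 62
j=4,m=4: total = 62+16 = 78
j=4,m=5: total = 78+20 = 98
j=5,m=2: total = 98+10 = 108
j=5,m=3: total = 108+15 = 123
j=5,m=4: total = 123+20 = 143
j=5,m=5: total = 143+25 = 168
j=6,m=2: total = 168+12 = 180
j=6,m=3: total = 180+18 = 198
j=6,m=4: total = 198+24 = 222
j=6,m=5: total = 222+30 = 252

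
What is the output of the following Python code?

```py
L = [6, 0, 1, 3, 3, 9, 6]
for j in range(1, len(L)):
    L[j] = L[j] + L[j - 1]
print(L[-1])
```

28

j=1: L[1] = 0+6 = 6 → [6, 6, 1, 3, 3, 9, 6]
j=2: L[2] = 1+6 = 7 → [6, 6, 7, 3, 3, 9, 6]
j=3: L[3] = 3+7 = 10 → [6, 6, 7, 10, 3, 9, 6]
j=4: L[4] = 3+10 = 13 → [6, 6, 7, 10, 13, 9, 6]
j=5: L[5] = 9+13 = 22 → [6, 6, 7, 10, 13, 22, 6]
j=6: L[6] = 6+22 = 28 → [6, 6, 7, 10, 13, 22, 28]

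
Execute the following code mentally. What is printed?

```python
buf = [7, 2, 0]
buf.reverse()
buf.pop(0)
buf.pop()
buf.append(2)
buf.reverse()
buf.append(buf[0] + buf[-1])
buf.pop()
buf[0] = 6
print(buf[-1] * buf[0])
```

12

reverse → [0, 2, 7]
pop(0) removes 0 → [2, 7]
pop() removes 7 → [2]
append 2 → [2, 2]
reverse → [2, 2]
append buf[0]+buf[-1] = 2+2 = 4 → [2, 2, 4]
pop() removes 4 → [2, 2]
buf[0] = 6 → [6, 2]
buf[-1]*buf[0] = 2*6 = 12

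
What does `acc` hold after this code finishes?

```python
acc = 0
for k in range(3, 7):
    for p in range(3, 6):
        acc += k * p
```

216

k=3,p=3: acc = 0+9 = 9
k=3,p=4: acc = 9+12 = 21
k=3,p=5: acc = 21+15 = 36
k=4,p=3: acc = 36+12 = 48
k=4,p=4: acc = 48+16 = 64
k=4,p=5: acc = 64+20 = 84
k=5,p=3: acc = 84+15 = 99
k=5,p=4: acc = 99+20 = 119
k=5,p=5: acc = 119+25 = 144
k=6,p=3: acc = 144+18 = 162
k=6,p=4: acc = 162+24 = 186
k=6,p=5: acc = 186+30 = 216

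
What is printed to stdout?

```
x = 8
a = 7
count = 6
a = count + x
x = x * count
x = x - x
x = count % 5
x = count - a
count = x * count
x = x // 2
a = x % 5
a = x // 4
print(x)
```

a = 6+8 = 14
x = 8*6 = 48
x = 48-48 = 0
x = 6%5 = 1
x = 6-14 = -8
count = (-8)*6 = -48
x = (-8)//2 = -4
a = (-4)%5 = 1
a = (-4)//4 = -1

-4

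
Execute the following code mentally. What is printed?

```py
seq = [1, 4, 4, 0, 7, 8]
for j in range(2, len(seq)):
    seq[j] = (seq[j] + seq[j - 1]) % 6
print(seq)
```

[1, 4, 2, 2, 3, 5]

j=2: seq[2] = (4+4)%6 = 2 → [1, 4, 2, 0, 7, 8]
j=3: seq[3] = (0+2)%6 = 2 → [1, 4, 2, 2, 7, 8]
j=4: seq[4] = (7+2)%6 = 3 → [1, 4, 2, 2, 3, 8]
j=5: seq[5] = (8+3)%6 = 5 → [1, 4, 2, 2, 3, 5]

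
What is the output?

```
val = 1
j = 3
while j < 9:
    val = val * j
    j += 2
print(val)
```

j=3: val = 1*3 = 3
j=5: val = 3*5 = 15
j=7: val = 15*7 = 105

105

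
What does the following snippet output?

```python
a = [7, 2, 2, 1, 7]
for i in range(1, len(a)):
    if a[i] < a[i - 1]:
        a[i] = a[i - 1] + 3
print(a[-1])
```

19

i=1: 2<7, a[1] = 7+3 = 10 → [7, 10, 2, 1, 7]
i=2: 2<10, a[2] = 10+3 = 13 → [7, 10, 13, 1, 7]
i=3: 1<13, a[3] = 13+3 = 16 → [7, 10, 13, 16, 7]
i=4: 7<16, a[4] = 16+3 = 19 → [7, 10, 13, 16, 19]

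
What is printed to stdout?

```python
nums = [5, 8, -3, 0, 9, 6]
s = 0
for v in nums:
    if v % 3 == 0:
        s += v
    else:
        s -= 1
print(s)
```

10

v=5: not %3==0, s = 0-1 = -1
v=8: not %3==0, s = (-1)-1 = -2
v=-3: %3==0, s = (-2)+(-3) = -5
v=0: %3==0, s = (-5)+0 = -5
v=9: %3==0, s = (-5)+9 = 4
v=6: %3==0, s = 4+6 = 10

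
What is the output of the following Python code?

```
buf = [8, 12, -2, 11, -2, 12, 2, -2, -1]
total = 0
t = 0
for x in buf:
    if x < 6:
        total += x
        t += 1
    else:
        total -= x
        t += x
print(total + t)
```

0

x=8: not <6, total = 0-8 = -8; t=8
x=12: not <6, total = (-8)-12 = -20; t=20
x=-2: <6, total = (-20)+(-2) = -22; t=21
x=11: not <6, total = (-22)-11 = -33; t=32
x=-2: <6, total = (-33)+(-2) = -35; t=33
x=12: not <6, total = (-35)-12 = -47; t=45
x=2: <6, total = (-47)+2 = -45; t=46
x=-2: <6, total = (-45)+(-2) = -47; t=47
x=-1: <6, total = (-47)+(-1) = -48; t=48
total+t = (-48)+48 = 0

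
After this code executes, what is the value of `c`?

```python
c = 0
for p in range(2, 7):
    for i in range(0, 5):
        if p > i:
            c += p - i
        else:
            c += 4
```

78

p=2,i=0: 2>0, c = 0+2 = 2
p=2,i=1: 2>1, c = 2+1 = 3
p=2,i=2: not 2>2, c = 3+4 = 7
p=2,i=3: not 2>3, c = 7+4 = 11
p=2,i=4: not 2>4, c = 11+4 = 15
p=3,i=0: 3>0, c = 15+3 = 18
p=3,i=1: 3>1, c = 18+2 = 20
p=3,i=2: 3>2, c = 20+1 = 21
p=3,i=3: not 3>3, c = 21+4 = 25
p=3,i=4: not 3>4, c = 25+4 = 29
p=4,i=0: 4>0, c = 29+4 = 33
p=4,i=1: 4>1, c = 33+3 = 36
p=4,i=2: 4>2, c = 36+2 = 38
p=4,i=3: 4>3, c = 38+1 = 39
p=4,i=4: not 4>4, c = 39+4 = 43
p=5,i=0: 5>0, c = 43+5 = 48
p=5,i=1: 5>1, c = 48+4 = 52
p=5,i=2: 5>2, c = 52+3 = 55
p=5,i=3: 5>3, c = 55+2 = 57
p=5,i=4: 5>4, c = 57+1 = 58
p=6,i=0: 6>0, c = 58+6 = 64
p=6,i=1: 6>1, c = 64+5 = 69
p=6,i=2: 6>2, c = 69+4 = 73
p=6,i=3: 6>3, c = 73+3 = 76
p=6,i=4: 6>4, c = 76+2 = 78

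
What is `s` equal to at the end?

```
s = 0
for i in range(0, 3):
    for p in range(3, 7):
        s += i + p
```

66

i=0,p=3: s = 0+3 = 3
i=0,p=4: s = 3+4 = 7
i=0,p=5: s = 7+5 = 12
i=0,p=6: s = 12+6 = 18
i=1,p=3: s = 18+4 = 22
i=1,p=4: s = 22+5 = 27
i=1,p=5: s = 27+6 = 33
i=1,p=6: s = 33+7 = 40
i=2,p=3: s = 40+5 = 45
i=2,p=4: s = 45+6 = 51
i=2,p=5: s = 51+7 = 58
i=2,p=6: s = 58+8 = 66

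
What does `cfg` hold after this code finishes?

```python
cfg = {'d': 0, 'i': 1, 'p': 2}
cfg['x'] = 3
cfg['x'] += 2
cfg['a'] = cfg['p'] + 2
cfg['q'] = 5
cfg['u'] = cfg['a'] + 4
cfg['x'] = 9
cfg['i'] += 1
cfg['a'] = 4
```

{'d': 0, 'i': 2, 'p': 2, 'x': 9, 'a': 4, 'q': 5, 'u': 8}

cfg['x'] = 3 → {'d': 0, 'i': 1, 'p': 2, 'x': 3}
cfg['x'] = 3+2 = 5 → {'d': 0, 'i': 1, 'p': 2, 'x': 5}
cfg['a'] = cfg['p']+2 = 4 → {'d': 0, 'i': 1, 'p': 2, 'x': 5, 'a': 4}
cfg['q'] = 5 → {'d': 0, 'i': 1, 'p': 2, 'x': 5, 'a': 4, 'q': 5}
cfg['u'] = cfg['a']+4 = 8 → {'d': 0, 'i': 1, 'p': 2, 'x': 5, 'a': 4, 'q': 5, 'u': 8}
cfg['x'] = 9 → {'d': 0, 'i': 1, 'p': 2, 'x': 9, 'a': 4, 'q': 5, 'u': 8}
cfg['i'] = 1+1 = 2 → {'d': 0, 'i': 2, 'p': 2, 'x': 9, 'a': 4, 'q': 5, 'u': 8}
cfg['a'] = 4 → {'d': 0, 'i': 2, 'p': 2, 'x': 9, 'a': 4, 'q': 5, 'u': 8}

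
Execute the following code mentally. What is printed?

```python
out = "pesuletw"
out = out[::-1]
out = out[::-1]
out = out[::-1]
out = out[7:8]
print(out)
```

p

reverse → 'wtelusep'
reverse → 'pesuletw'
reverse → 'wtelusep'
slice [7:8] → 'p'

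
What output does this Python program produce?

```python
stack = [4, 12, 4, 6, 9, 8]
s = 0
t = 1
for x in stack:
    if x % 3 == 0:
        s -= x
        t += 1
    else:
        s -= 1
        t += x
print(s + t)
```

x=4: not %3==0, s = 0-1 = -1; t=5
x=12: %3==0, s = (-1)-12 = -13; t=6
x=4: not %3==0, s = (-13)-1 = -14; t=10
x=6: %3==0, s = (-14)-6 = -20; t=11
x=9: %3==0, s = (-20)-9 = -29; t=12
x=8: not %3==0, s = (-29)-1 = -30; t=20
s+t = (-30)+20 = -10

-10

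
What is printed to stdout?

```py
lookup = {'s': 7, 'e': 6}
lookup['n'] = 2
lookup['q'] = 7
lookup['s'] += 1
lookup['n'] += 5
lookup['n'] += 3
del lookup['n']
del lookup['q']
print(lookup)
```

lookup['n'] = 2 → {'s': 7, 'e': 6, 'n': 2}
lookup['q'] = 7 → {'s': 7, 'e': 6, 'n': 2, 'q': 7}
lookup['s'] = 7+1 = 8 → {'s': 8, 'e': 6, 'n': 2, 'q': 7}
lookup['n'] = 2+5 = 7 → {'s': 8, 'e': 6, 'n': 7, 'q': 7}
lookup['n'] = 7+3 = 10 → {'s': 8, 'e': 6, 'n': 10, 'q': 7}
del 'n' → {'s': 8, 'e': 6, 'q': 7}
del 'q' → {'s': 8, 'e': 6}

{'s': 8, 'e': 6}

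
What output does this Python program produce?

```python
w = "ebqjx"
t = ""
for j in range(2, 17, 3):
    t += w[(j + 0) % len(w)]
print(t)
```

j=2: add w[2]='q' → 'q'
j=5: add w[0]='e' → 'qe'
j=8: add w[3]='j' → 'qej'
j=11: add w[1]='b' → 'qejb'
j=14: add w[4]='x' → 'qejbx'

qejbx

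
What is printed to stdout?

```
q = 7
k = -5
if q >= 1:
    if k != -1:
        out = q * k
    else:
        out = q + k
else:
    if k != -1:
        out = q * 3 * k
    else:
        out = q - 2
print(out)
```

-35

q=7, k=-5
q >= 1 is True; k != -1 is True
→ out = q * k = -35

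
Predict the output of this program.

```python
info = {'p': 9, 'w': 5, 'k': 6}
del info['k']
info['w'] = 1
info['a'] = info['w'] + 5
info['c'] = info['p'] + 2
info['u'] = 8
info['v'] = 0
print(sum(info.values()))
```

del 'k' → {'p': 9, 'w': 5}
info['w'] = 1 → {'p': 9, 'w': 1}
info['a'] = info['w']+5 = 6 → {'p': 9, 'w': 1, 'a': 6}
info['c'] = info['p']+2 = 11 → {'p': 9, 'w': 1, 'a': 6, 'c': 11}
info['u'] = 8 → {'p': 9, 'w': 1, 'a': 6, 'c': 11, 'u': 8}
info['v'] = 0 → {'p': 9, 'w': 1, 'a': 6, 'c': 11, 'u': 8, 'v': 0}
sum of values = 35

35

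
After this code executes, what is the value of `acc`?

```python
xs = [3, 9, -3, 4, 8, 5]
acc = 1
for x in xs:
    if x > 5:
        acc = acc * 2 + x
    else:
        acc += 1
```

39

x=3: not >5, acc = 1+1 = 2
x=9: >5, acc = 2*2+9 = 13
x=-3: not >5, acc = 13+1 = 14
x=4: not >5, acc = 14+1 = 15
x=8: >5, acc = 15*2+8 = 38
x=5: not >5, acc = 38+1 = 39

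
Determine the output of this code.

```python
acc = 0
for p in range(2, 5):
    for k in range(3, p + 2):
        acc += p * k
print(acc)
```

p=2,k=3: acc = 0+6 = 6
p=3,k=3: acc = 6+9 = 15
p=3,k=4: acc = 15+12 = 27
p=4,k=3: acc = 27+12 = 39
p=4,k=4: acc = 39+16 = 55
p=4,k=5: acc = 55+20 = 75

75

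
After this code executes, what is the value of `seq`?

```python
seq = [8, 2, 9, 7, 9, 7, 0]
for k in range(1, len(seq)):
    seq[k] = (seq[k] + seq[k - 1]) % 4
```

k=1: seq[1] = (2+8)%4 = 2 → [8, 2, 9, 7, 9, 7, 0]
k=2: seq[2] = (9+2)%4 = 3 → [8, 2, 3, 7, 9, 7, 0]
k=3: seq[3] = (7+3)%4 = 2 → [8, 2, 3, 2, 9, 7, 0]
k=4: seq[4] = (9+2)%4 = 3 → [8, 2, 3, 2, 3, 7, 0]
k=5: seq[5] = (7+3)%4 = 2 → [8, 2, 3, 2, 3, 2, 0]
k=6: seq[6] = (0+2)%4 = 2 → [8, 2, 3, 2, 3, 2, 2]

[8, 2, 3, 2, 3, 2, 2]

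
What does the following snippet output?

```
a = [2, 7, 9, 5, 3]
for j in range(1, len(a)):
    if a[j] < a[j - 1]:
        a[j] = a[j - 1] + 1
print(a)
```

j=1: 7>=2, unchanged → [2, 7, 9, 5, 3]
j=2: 9>=7, unchanged → [2, 7, 9, 5, 3]
j=3: 5<9, a[3] = 9+1 = 10 → [2, 7, 9, 10, 3]
j=4: 3<10, a[4] = 10+1 = 11 → [2, 7, 9, 10, 11]

[2, 7, 9, 10, 11]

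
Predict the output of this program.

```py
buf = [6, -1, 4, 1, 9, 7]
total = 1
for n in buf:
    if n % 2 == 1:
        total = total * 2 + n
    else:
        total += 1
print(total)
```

61

n=6: not odd, total = 1+1 = 2
n=-1: odd, total = 2*2+(-1) = 3
n=4: not odd, total = 3+1 = 4
n=1: odd, total = 4*2+1 = 9
n=9: odd, total = 9*2+9 = 27
n=7: odd, total = 27*2+7 = 61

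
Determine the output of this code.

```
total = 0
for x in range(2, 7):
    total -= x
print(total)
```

x=2: total = 0-2 = -2
x=3: total = (-2)-3 = -5
x=4: total = (-5)-4 = -9
x=5: total = (-9)-5 = -14
x=6: total = (-14)-6 = -20

-20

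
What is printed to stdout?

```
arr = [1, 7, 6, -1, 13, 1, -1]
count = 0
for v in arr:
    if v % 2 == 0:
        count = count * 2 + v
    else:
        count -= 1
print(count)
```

-2

v=1: not even, count = 0-1 = -1
v=7: not even, count = (-1)-1 = -2
v=6: even, count = (-2)*2+6 = 2
v=-1: not even, count = 2-1 = 1
v=13: not even, count = 1-1 = 0
v=1: not even, count = 0-1 = -1
v=-1: not even, count = (-1)-1 = -2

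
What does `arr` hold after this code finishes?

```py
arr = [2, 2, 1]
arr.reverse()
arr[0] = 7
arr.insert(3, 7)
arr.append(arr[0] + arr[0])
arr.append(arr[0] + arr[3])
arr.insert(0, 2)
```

[2, 7, 2, 2, 7, 14, 14]

reverse → [1, 2, 2]
arr[0] = 7 → [7, 2, 2]
insert 7 at 3 → [7, 2, 2, 7]
append arr[0]+arr[0] = 7+7 = 14 → [7, 2, 2, 7, 14]
append arr[0]+arr[3] = 7+7 = 14 → [7, 2, 2, 7, 14, 14]
insert 2 at 0 → [2, 7, 2, 2, 7, 14, 14]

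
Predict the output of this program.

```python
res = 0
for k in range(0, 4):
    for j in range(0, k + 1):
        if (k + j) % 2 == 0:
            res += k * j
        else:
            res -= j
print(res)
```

14

k=0,j=0: even sum, res = 0+0 = 0
k=1,j=0: odd sum, res = 0-0 = 0
k=1,j=1: even sum, res = 0+1 = 1
k=2,j=0: even sum, res = 1+0 = 1
k=2,j=1: odd sum, res = 1-1 = 0
k=2,j=2: even sum, res = 0+4 = 4
k=3,j=0: odd sum, res = 4-0 = 4
k=3,j=1: even sum, res = 4+3 = 7
k=3,j=2: odd sum, res = 7-2 = 5
k=3,j=3: even sum, res = 5+9 = 14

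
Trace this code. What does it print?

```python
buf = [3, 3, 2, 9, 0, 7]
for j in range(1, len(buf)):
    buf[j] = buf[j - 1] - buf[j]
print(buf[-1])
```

-18

j=1: buf[1] = 3-3 = 0 → [3, 0, 2, 9, 0, 7]
j=2: buf[2] = 0-2 = -2 → [3, 0, -2, 9, 0, 7]
j=3: buf[3] = (-2)-9 = -11 → [3, 0, -2, -11, 0, 7]
j=4: buf[4] = (-11)-0 = -11 → [3, 0, -2, -11, -11, 7]
j=5: buf[5] = (-11)-7 = -18 → [3, 0, -2, -11, -11, -18]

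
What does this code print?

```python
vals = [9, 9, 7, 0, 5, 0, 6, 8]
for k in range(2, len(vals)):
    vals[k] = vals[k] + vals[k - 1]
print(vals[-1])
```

35

k=2: vals[2] = 7+9 = 16 → [9, 9, 16, 0, 5, 0, 6, 8]
k=3: vals[3] = 0+16 = 16 → [9, 9, 16, 16, 5, 0, 6, 8]
k=4: vals[4] = 5+16 = 21 → [9, 9, 16, 16, 21, 0, 6, 8]
k=5: vals[5] = 0+21 = 21 → [9, 9, 16, 16, 21, 21, 6, 8]
k=6: vals[6] = 6+21 = 27 → [9, 9, 16, 16, 21, 21, 27, 8]
k=7: vals[7] = 8+27 = 35 → [9, 9, 16, 16, 21, 21, 27, 35]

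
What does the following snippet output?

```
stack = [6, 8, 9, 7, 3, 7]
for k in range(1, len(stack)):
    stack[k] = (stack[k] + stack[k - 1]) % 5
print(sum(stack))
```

16

k=1: stack[1] = (8+6)%5 = 4 → [6, 4, 9, 7, 3, 7]
k=2: stack[2] = (9+4)%5 = 3 → [6, 4, 3, 7, 3, 7]
k=3: stack[3] = (7+3)%5 = 0 → [6, 4, 3, 0, 3, 7]
k=4: stack[4] = (3+0)%5 = 3 → [6, 4, 3, 0, 3, 7]
k=5: stack[5] = (7+3)%5 = 0 → [6, 4, 3, 0, 3, 0]
sum = 16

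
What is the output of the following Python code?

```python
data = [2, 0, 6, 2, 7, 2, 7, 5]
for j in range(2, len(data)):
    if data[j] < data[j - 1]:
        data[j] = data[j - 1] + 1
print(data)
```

[2, 0, 6, 7, 7, 8, 9, 10]

j=2: 6>=0, unchanged → [2, 0, 6, 2, 7, 2, 7, 5]
j=3: 2<6, data[3] = 6+1 = 7 → [2, 0, 6, 7, 7, 2, 7, 5]
j=4: 7>=7, unchanged → [2, 0, 6, 7, 7, 2, 7, 5]
j=5: 2<7, data[5] = 7+1 = 8 → [2, 0, 6, 7, 7, 8, 7, 5]
j=6: 7<8, data[6] = 8+1 = 9 → [2, 0, 6, 7, 7, 8, 9, 5]
j=7: 5<9, data[7] = 9+1 = 10 → [2, 0, 6, 7, 7, 8, 9, 10]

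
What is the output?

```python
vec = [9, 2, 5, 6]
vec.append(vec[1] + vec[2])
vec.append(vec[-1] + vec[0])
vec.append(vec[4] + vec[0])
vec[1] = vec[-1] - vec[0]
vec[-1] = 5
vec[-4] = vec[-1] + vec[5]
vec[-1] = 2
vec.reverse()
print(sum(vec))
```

append vec[1]+vec[2] = 2+5 = 7 → [9, 2, 5, 6, 7]
append vec[-1]+vec[0] = 7+9 = 16 → [9, 2, 5, 6, 7, 16]
append vec[4]+vec[0] = 7+9 = 16 → [9, 2, 5, 6, 7, 16, 16]
vec[1] = vec[-1]-vec[0] = 16-9 = 7 → [9, 7, 5, 6, 7, 16, 16]
vec[-1] = 5 → [9, 7, 5, 6, 7, 16, 5]
vec[-4] = vec[-1]+vec[5] = 5+16 = 21 → [9, 7, 5, 21, 7, 16, 5]
vec[-1] = 2 → [9, 7, 5, 21, 7, 16, 2]
reverse → [2, 16, 7, 21, 5, 7, 9]
sum = 67

67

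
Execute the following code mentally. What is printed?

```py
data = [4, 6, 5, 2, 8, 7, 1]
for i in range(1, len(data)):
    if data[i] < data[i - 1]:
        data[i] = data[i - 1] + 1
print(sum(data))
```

i=1: 6>=4, unchanged → [4, 6, 5, 2, 8, 7, 1]
i=2: 5<6, data[2] = 6+1 = 7 → [4, 6, 7, 2, 8, 7, 1]
i=3: 2<7, data[3] = 7+1 = 8 → [4, 6, 7, 8, 8, 7, 1]
i=4: 8>=8, unchanged → [4, 6, 7, 8, 8, 7, 1]
i=5: 7<8, data[5] = 8+1 = 9 → [4, 6, 7, 8, 8, 9, 1]
i=6: 1<9, data[6] = 9+1 = 10 → [4, 6, 7, 8, 8, 9, 10]
sum = 52

52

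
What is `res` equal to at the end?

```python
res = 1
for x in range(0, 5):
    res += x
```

11

x=0: res = 1+0 = 1
x=1: res = 1+1 = 2
x=2: res = 2+2 = 4
x=3: res = 4+3 = 7
x=4: res = 7+4 = 11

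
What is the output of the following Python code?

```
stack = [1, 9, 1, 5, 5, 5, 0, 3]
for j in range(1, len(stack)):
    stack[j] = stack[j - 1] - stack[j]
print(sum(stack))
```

-124

j=1: stack[1] = 1-9 = -8 → [1, -8, 1, 5, 5, 5, 0, 3]
j=2: stack[2] = (-8)-1 = -9 → [1, -8, -9, 5, 5, 5, 0, 3]
j=3: stack[3] = (-9)-5 = -14 → [1, -8, -9, -14, 5, 5, 0, 3]
j=4: stack[4] = (-14)-5 = -19 → [1, -8, -9, -14, -19, 5, 0, 3]
j=5: stack[5] = (-19)-5 = -24 → [1, -8, -9, -14, -19, -24, 0, 3]
j=6: stack[6] = (-24)-0 = -24 → [1, -8, -9, -14, -19, -24, -24, 3]
j=7: stack[7] = (-24)-3 = -27 → [1, -8, -9, -14, -19, -24, -24, -27]
sum = -124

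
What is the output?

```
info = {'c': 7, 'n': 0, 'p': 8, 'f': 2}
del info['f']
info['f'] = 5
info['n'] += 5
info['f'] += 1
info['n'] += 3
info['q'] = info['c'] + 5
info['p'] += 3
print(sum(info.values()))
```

del 'f' → {'c': 7, 'n': 0, 'p': 8}
info['f'] = 5 → {'c': 7, 'n': 0, 'p': 8, 'f': 5}
info['n'] = 0+5 = 5 → {'c': 7, 'n': 5, 'p': 8, 'f': 5}
info['f'] = 5+1 = 6 → {'c': 7, 'n': 5, 'p': 8, 'f': 6}
info['n'] = 5+3 = 8 → {'c': 7, 'n': 8, 'p': 8, 'f': 6}
info['q'] = info['c']+5 = 12 → {'c': 7, 'n': 8, 'p': 8, 'f': 6, 'q': 12}
info['p'] = 8+3 = 11 → {'c': 7, 'n': 8, 'p': 11, 'f': 6, 'q': 12}
sum of values = 44

44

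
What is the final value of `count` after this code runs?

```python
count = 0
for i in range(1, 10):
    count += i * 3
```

i=1: count = 0+1*3 = 3
i=2: count = 3+2*3 = 9
i=3: count = 9+3*3 = 18
i=4: count = 18+4*3 = 30
i=5: count = 30+5*3 = 45
i=6: count = 45+6*3 = 63
i=7: count = 63+7*3 = 84
i=8: count = 84+8*3 = 108
i=9: count = 108+9*3 = 135

135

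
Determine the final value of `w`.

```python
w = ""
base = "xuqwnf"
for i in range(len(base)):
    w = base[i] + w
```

i=0: prepend 'x' → 'x'
i=1: prepend 'u' → 'ux'
i=2: prepend 'q' → 'qux'
i=3: prepend 'w' → 'wqux'
i=4: prepend 'n' → 'nwqux'
i=5: prepend 'f' → 'fnwqux'

'fnwqux'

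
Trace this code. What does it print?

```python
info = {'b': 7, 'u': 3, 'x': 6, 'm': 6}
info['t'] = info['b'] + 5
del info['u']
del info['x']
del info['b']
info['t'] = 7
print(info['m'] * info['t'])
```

42

info['t'] = info['b']+5 = 12 → {'b': 7, 'u': 3, 'x': 6, 'm': 6, 't': 12}
del 'u' → {'b': 7, 'x': 6, 'm': 6, 't': 12}
del 'x' → {'b': 7, 'm': 6, 't': 12}
del 'b' → {'m': 6, 't': 12}
info['t'] = 7 → {'m': 6, 't': 7}
info['m']*info['t'] = 6*7 = 42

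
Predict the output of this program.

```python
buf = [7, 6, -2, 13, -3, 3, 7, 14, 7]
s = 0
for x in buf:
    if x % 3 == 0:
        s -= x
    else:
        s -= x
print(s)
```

x=7: not %3==0, s = 0-7 = -7
x=6: %3==0, s = (-7)-6 = -13
x=-2: not %3==0, s = (-13)-(-2) = -11
x=13: not %3==0, s = (-11)-13 = -24
x=-3: %3==0, s = (-24)-(-3) = -21
x=3: %3==0, s = (-21)-3 = -24
x=7: not %3==0, s = (-24)-7 = -31
x=14: not %3==0, s = (-31)-14 = -45
x=7: not %3==0, s = (-45)-7 = -52

-52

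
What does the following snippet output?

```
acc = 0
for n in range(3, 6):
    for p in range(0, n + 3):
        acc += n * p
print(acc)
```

269

n=3,p=0: acc = 0+0 = 0
n=3,p=1: acc = 0+3 = 3
n=3,p=2: acc = 3+6 = 9
n=3,p=3: acc = 9+9 = 18
n=3,p=4: acc = 18+12 = 30
n=3,p=5: acc = 30+15 = 45
n=4,p=0: acc = 45+0 = 45
n=4,p=1: acc = 45+4 = 49
n=4,p=2: acc = 49+8 = 57
n=4,p=3: acc = 57+12 = 69
n=4,p=4: acc = 69+16 = 85
n=4,p=5: acc = 85+20 = 105
n=4,p=6: acc = 105+24 = 129
n=5,p=0: acc = 129+0 = 129
n=5,p=1: acc = 129+5 = 134
n=5,p=2: acc = 134+10 = 144
n=5,p=3: acc = 144+15 = 159
n=5,p=4: acc = 159+20 = 179
n=5,p=5: acc = 179+25 = 204
n=5,p=6: acc = 204+30 = 234
n=5,p=7: acc = 234+35 = 269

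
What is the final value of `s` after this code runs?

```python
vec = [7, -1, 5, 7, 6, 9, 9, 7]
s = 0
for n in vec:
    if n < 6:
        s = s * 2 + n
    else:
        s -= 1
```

n=7: not <6, s = 0-1 = -1
n=-1: <6, s = (-1)*2+(-1) = -3
n=5: <6, s = (-3)*2+5 = -1
n=7: not <6, s = (-1)-1 = -2
n=6: not <6, s = (-2)-1 = -3
n=9: not <6, s = (-3)-1 = -4
n=9: not <6, s = (-4)-1 = -5
n=7: not <6, s = (-5)-1 = -6

-6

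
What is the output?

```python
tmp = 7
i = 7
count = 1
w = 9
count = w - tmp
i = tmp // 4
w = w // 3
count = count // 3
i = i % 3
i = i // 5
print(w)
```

count = 9-7 = 2
i = 7//4 = 1
w = 9//3 = 3
count = 2//3 = 0
i = 1%3 = 1
i = 1//5 = 0

3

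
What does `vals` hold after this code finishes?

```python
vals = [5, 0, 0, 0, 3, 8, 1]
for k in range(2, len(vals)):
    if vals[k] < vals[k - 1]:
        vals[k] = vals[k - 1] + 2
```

[5, 0, 0, 0, 3, 8, 10]

k=2: 0>=0, unchanged → [5, 0, 0, 0, 3, 8, 1]
k=3: 0>=0, unchanged → [5, 0, 0, 0, 3, 8, 1]
k=4: 3>=0, unchanged → [5, 0, 0, 0, 3, 8, 1]
k=5: 8>=3, unchanged → [5, 0, 0, 0, 3, 8, 1]
k=6: 1<8, vals[6] = 8+2 = 10 → [5, 0, 0, 0, 3, 8, 10]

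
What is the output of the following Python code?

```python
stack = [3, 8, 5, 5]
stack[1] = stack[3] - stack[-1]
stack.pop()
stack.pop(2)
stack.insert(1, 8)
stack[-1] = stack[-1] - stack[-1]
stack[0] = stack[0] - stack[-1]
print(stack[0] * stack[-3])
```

stack[1] = stack[3]-stack[-1] = 5-5 = 0 → [3, 0, 5, 5]
pop() removes 5 → [3, 0, 5]
pop(2) removes 5 → [3, 0]
insert 8 at 1 → [3, 8, 0]
stack[-1] = stack[-1]-stack[-1] = 0-0 = 0 → [3, 8, 0]
stack[0] = stack[0]-stack[-1] = 3-0 = 3 → [3, 8, 0]
stack[0]*stack[-3] = 3*3 = 9

9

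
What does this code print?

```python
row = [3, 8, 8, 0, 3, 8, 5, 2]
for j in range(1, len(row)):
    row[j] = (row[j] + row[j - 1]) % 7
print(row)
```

j=1: row[1] = (8+3)%7 = 4 → [3, 4, 8, 0, 3, 8, 5, 2]
j=2: row[2] = (8+4)%7 = 5 → [3, 4, 5, 0, 3, 8, 5, 2]
j=3: row[3] = (0+5)%7 = 5 → [3, 4, 5, 5, 3, 8, 5, 2]
j=4: row[4] = (3+5)%7 = 1 → [3, 4, 5, 5, 1, 8, 5, 2]
j=5: row[5] = (8+1)%7 = 2 → [3, 4, 5, 5, 1, 2, 5, 2]
j=6: row[6] = (5+2)%7 = 0 → [3, 4, 5, 5, 1, 2, 0, 2]
j=7: row[7] = (2+0)%7 = 2 → [3, 4, 5, 5, 1, 2, 0, 2]

[3, 4, 5, 5, 1, 2, 0, 2]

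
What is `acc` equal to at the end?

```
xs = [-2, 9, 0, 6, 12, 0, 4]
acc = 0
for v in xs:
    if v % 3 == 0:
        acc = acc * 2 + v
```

v=-2: not %3==0
v=9: %3==0, acc = 0*2+9 = 9
v=0: %3==0, acc = 9*2+0 = 18
v=6: %3==0, acc = 18*2+6 = 42
v=12: %3==0, acc = 42*2+12 = 96
v=0: %3==0, acc = 96*2+0 = 192
v=4: not %3==0

192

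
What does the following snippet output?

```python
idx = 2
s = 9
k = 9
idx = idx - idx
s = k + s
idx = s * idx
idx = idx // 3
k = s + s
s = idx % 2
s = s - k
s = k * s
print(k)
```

36

idx = 2-2 = 0
s = 9+9 = 18
idx = 18*0 = 0
idx = 0//3 = 0
k = 18+18 = 36
s = 0%2 = 0
s = 0-36 = -36
s = 36*(-36) = -1296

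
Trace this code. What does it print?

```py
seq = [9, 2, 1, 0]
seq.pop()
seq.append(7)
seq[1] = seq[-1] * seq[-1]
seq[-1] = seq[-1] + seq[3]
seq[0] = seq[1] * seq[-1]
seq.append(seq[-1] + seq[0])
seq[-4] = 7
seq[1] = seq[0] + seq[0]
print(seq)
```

[686, 1372, 1, 14, 700]

pop() removes 0 → [9, 2, 1]
append 7 → [9, 2, 1, 7]
seq[1] = seq[-1]*seq[-1] = 7*7 = 49 → [9, 49, 1, 7]
seq[-1] = seq[-1]+seq[3] = 7+7 = 14 → [9, 49, 1, 14]
seq[0] = seq[1]*seq[-1] = 49*14 = 686 → [686, 49, 1, 14]
append seq[-1]+seq[0] = 14+686 = 700 → [686, 49, 1, 14, 700]
seq[-4] = 7 → [686, 7, 1, 14, 700]
seq[1] = seq[0]+seq[0] = 686+686 = 1372 → [686, 1372, 1, 14, 700]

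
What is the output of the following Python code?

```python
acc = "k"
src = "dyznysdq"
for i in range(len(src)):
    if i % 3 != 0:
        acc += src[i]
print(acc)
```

kyzysq

i=0: skip
i=1: add 'y' → 'ky'
i=2: add 'z' → 'kyz'
i=3: skip
i=4: add 'y' → 'kyzy'
i=5: add 's' → 'kyzys'
i=6: skip
i=7: add 'q' → 'kyzysq'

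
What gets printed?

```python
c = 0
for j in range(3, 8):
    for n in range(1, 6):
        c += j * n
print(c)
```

375

j=3,n=1: c = 0+3 = 3
j=3,n=2: c = 3+6 = 9
j=3,n=3: c = 9+9 = 18
j=3,n=4: c = 18+12 = 30
j=3,n=5: c = 30+15 = 45
j=4,n=1: c = 45+4 = 49
j=4,n=2: c = 49+8 = 57
j=4,n=3: c = 57+12 = 69
j=4,n=4: c = 69+16 = 85
j=4,n=5: c = 85+20 = 105
j=5,n=1: c = 105+5 = 110
j=5,n=2: c = 110+10 = 120
j=5,n=3: c = 120+15 = 135
j=5,n=4: c = 135+20 = 155
j=5,n=5: c = 155+25 = 180
j=6,n=1: c = 180+6 = 186
j=6,n=2: c = 186+12 = 198
j=6,n=3: c = 198+18 = 216
j=6,n=4: c = 216+24 = 240
j=6,n=5: c = 240+30 = 270
j=7,n=1: c = 270+7 = 277
j=7,n=2: c = 277+14 = 291
j=7,n=3: c = 291+21 = 312
j=7,n=4: c = 312+28 = 340
j=7,n=5: c = 340+35 = 375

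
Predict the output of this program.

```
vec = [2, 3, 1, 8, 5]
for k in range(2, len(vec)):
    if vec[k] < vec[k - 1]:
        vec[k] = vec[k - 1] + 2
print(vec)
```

[2, 3, 5, 8, 10]

k=2: 1<3, vec[2] = 3+2 = 5 → [2, 3, 5, 8, 5]
k=3: 8>=5, unchanged → [2, 3, 5, 8, 5]
k=4: 5<8, vec[4] = 8+2 = 10 → [2, 3, 5, 8, 10]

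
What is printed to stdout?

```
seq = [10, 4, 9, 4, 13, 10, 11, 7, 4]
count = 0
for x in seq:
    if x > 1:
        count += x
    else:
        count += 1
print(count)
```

72

x=10: >1, count = 0+10 = 10
x=4: >1, count = 10+4 = 14
x=9: >1, count = 14+9 = 23
x=4: >1, count = 23+4 = 27
x=13: >1, count = 27+13 = 40
x=10: >1, count = 40+10 = 50
x=11: >1, count = 50+11 = 61
x=7: >1, count = 61+7 = 68
x=4: >1, count = 68+4 = 72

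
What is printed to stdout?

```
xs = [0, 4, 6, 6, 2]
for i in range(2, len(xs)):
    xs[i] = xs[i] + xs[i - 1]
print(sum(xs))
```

48

i=2: xs[2] = 6+4 = 10 → [0, 4, 10, 6, 2]
i=3: xs[3] = 6+10 = 16 → [0, 4, 10, 16, 2]
i=4: xs[4] = 2+16 = 18 → [0, 4, 10, 16, 18]
sum = 48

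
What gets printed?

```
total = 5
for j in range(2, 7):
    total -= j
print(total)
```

j=2: total = 5-2 = 3
j=3: total = 3-3 = 0
j=4: total = 0-4 = -4
j=5: total = (-4)-5 = -9
j=6: total = (-9)-6 = -15

-15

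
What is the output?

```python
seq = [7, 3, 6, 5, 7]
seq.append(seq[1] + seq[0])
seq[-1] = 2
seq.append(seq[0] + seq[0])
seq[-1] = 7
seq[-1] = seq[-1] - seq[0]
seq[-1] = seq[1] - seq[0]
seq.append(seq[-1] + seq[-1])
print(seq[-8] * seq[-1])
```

-56

append seq[1]+seq[0] = 3+7 = 10 → [7, 3, 6, 5, 7, 10]
seq[-1] = 2 → [7, 3, 6, 5, 7, 2]
append seq[0]+seq[0] = 7+7 = 14 → [7, 3, 6, 5, 7, 2, 14]
seq[-1] = 7 → [7, 3, 6, 5, 7, 2, 7]
seq[-1] = seq[-1]-seq[0] = 7-7 = 0 → [7, 3, 6, 5, 7, 2, 0]
seq[-1] = seq[1]-seq[0] = 3-7 = -4 → [7, 3, 6, 5, 7, 2, -4]
append seq[-1]+seq[-1] = (-4)+(-4) = -8 → [7, 3, 6, 5, 7, 2, -4, -8]
seq[-8]*seq[-1] = 7*(-8) = -56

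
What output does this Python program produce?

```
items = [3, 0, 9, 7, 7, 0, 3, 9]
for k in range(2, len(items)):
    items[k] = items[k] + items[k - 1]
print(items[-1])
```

k=2: items[2] = 9+0 = 9 → [3, 0, 9, 7, 7, 0, 3, 9]
k=3: items[3] = 7+9 = 16 → [3, 0, 9, 16, 7, 0, 3, 9]
k=4: items[4] = 7+16 = 23 → [3, 0, 9, 16, 23, 0, 3, 9]
k=5: items[5] = 0+23 = 23 → [3, 0, 9, 16, 23, 23, 3, 9]
k=6: items[6] = 3+23 = 26 → [3, 0, 9, 16, 23, 23, 26, 9]
k=7: items[7] = 9+26 = 35 → [3, 0, 9, 16, 23, 23, 26, 35]

35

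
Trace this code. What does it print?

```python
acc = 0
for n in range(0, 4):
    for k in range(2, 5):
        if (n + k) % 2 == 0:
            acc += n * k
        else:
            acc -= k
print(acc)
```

6

n=0,k=2: even sum, acc = 0+0 = 0
n=0,k=3: odd sum, acc = 0-3 = -3
n=0,k=4: even sum, acc = (-3)+0 = -3
n=1,k=2: odd sum, acc = (-3)-2 = -5
n=1,k=3: even sum, acc = (-5)+3 = -2
n=1,k=4: odd sum, acc = (-2)-4 = -6
n=2,k=2: even sum, acc = (-6)+4 = -2
n=2,k=3: odd sum, acc = (-2)-3 = -5
n=2,k=4: even sum, acc = (-5)+8 = 3
n=3,k=2: odd sum, acc = 3-2 = 1
n=3,k=3: even sum, acc = 1+9 = 10
n=3,k=4: odd sum, acc = 10-4 = 6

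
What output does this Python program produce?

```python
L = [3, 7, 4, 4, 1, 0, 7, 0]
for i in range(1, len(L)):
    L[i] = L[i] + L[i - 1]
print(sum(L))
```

i=1: L[1] = 7+3 = 10 → [3, 10, 4, 4, 1, 0, 7, 0]
i=2: L[2] = 4+10 = 14 → [3, 10, 14, 4, 1, 0, 7, 0]
i=3: L[3] = 4+14 = 18 → [3, 10, 14, 18, 1, 0, 7, 0]
i=4: L[4] = 1+18 = 19 → [3, 10, 14, 18, 19, 0, 7, 0]
i=5: L[5] = 0+19 = 19 → [3, 10, 14, 18, 19, 19, 7, 0]
i=6: L[6] = 7+19 = 26 → [3, 10, 14, 18, 19, 19, 26, 0]
i=7: L[7] = 0+26 = 26 → [3, 10, 14, 18, 19, 19, 26, 26]
sum = 135

135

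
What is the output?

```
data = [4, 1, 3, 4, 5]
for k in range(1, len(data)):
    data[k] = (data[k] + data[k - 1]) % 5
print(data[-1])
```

2

k=1: data[1] = (1+4)%5 = 0 → [4, 0, 3, 4, 5]
k=2: data[2] = (3+0)%5 = 3 → [4, 0, 3, 4, 5]
k=3: data[3] = (4+3)%5 = 2 → [4, 0, 3, 2, 5]
k=4: data[4] = (5+2)%5 = 2 → [4, 0, 3, 2, 2]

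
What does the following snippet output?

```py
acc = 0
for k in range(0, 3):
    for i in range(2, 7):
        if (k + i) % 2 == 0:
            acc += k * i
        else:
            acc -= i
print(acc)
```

k=0,i=2: even sum, acc = 0+0 = 0
k=0,i=3: odd sum, acc = 0-3 = -3
k=0,i=4: even sum, acc = (-3)+0 = -3
k=0,i=5: odd sum, acc = (-3)-5 = -8
k=0,i=6: even sum, acc = (-8)+0 = -8
k=1,i=2: odd sum, acc = (-8)-2 = -10
k=1,i=3: even sum, acc = (-10)+3 = -7
k=1,i=4: odd sum, acc = (-7)-4 = -11
k=1,i=5: even sum, acc = (-11)+5 = -6
k=1,i=6: odd sum, acc = (-6)-6 = -12
k=2,i=2: even sum, acc = (-12)+4 = -8
k=2,i=3: odd sum, acc = (-8)-3 = -11
k=2,i=4: even sum, acc = (-11)+8 = -3
k=2,i=5: odd sum, acc = (-3)-5 = -8
k=2,i=6: even sum, acc = (-8)+12 = 4

4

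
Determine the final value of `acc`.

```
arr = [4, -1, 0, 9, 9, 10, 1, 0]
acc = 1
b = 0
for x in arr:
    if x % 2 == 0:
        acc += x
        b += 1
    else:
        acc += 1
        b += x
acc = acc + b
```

x=4: even, acc = 1+4 = 5; b=1
x=-1: not even, acc = 5+1 = 6; b=0
x=0: even, acc = 6+0 = 6; b=1
x=9: not even, acc = 6+1 = 7; b=10
x=9: not even, acc = 7+1 = 8; b=19
x=10: even, acc = 8+10 = 18; b=20
x=1: not even, acc = 18+1 = 19; b=21
x=0: even, acc = 19+0 = 19; b=22
acc+b = 19+22 = 41

41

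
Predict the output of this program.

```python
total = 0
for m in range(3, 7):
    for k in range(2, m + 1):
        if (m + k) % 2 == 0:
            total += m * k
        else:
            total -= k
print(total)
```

126

m=3,k=2: odd sum, total = 0-2 = -2
m=3,k=3: even sum, total = (-2)+9 = 7
m=4,k=2: even sum, total = 7+8 = 15
m=4,k=3: odd sum, total = 15-3 = 12
m=4,k=4: even sum, total = 12+16 = 28
m=5,k=2: odd sum, total = 28-2 = 26
m=5,k=3: even sum, total = 26+15 = 41
m=5,k=4: odd sum, total = 41-4 = 37
m=5,k=5: even sum, total = 37+25 = 62
m=6,k=2: even sum, total = 62+12 = 74
m=6,k=3: odd sum, total = 74-3 = 71
m=6,k=4: even sum, total = 71+24 = 95
m=6,k=5: odd sum, total = 95-5 = 90
m=6,k=6: even sum, total = 90+36 = 126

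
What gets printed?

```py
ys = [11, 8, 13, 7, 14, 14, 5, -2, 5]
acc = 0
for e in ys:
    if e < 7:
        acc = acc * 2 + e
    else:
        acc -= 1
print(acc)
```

-27

e=11: not <7, acc = 0-1 = -1
e=8: not <7, acc = (-1)-1 = -2
e=13: not <7, acc = (-2)-1 = -3
e=7: not <7, acc = (-3)-1 = -4
e=14: not <7, acc = (-4)-1 = -5
e=14: not <7, acc = (-5)-1 = -6
e=5: <7, acc = (-6)*2+5 = -7
e=-2: <7, acc = (-7)*2+(-2) = -16
e=5: <7, acc = (-16)*2+5 = -27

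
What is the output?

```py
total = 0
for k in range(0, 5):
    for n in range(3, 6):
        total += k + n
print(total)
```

90

k=0,n=3: total = 0+3 = 3
k=0,n=4: total = 3+4 = 7
k=0,n=5: total = 7+5 = 12
k=1,n=3: total = 12+4 = 16
k=1,n=4: total = 16+5 = 21
k=1,n=5: total = 21+6 = 27
k=2,n=3: total = 27+5 = 32
k=2,n=4: total = 32+6 = 38
k=2,n=5: total = 38+7 = 45
k=3,n=3: total = 45+6 = 51
k=3,n=4: total = 51+7 = 58
k=3,n=5: total = 58+8 = 66
k=4,n=3: total = 66+7 = 73
k=4,n=4: total = 73+8 = 81
k=4,n=5: total = 81+9 = 90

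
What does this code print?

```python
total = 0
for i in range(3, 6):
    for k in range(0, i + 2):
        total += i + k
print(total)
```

120

i=3,k=0: total = 0+3 = 3
i=3,k=1: total = 3+4 = 7
i=3,k=2: total = 7+5 = 12
i=3,k=3: total = 12+6 = 18
i=3,k=4: total = 18+7 = 25
i=4,k=0: total = 25+4 = 29
i=4,k=1: total = 29+5 = 34
i=4,k=2: total = 34+6 = 40
i=4,k=3: total = 40+7 = 47
i=4,k=4: total = 47+8 = 55
i=4,k=5: total = 55+9 = 64
i=5,k=0: total = 64+5 = 69
i=5,k=1: total = 69+6 = 75
i=5,k=2: total = 75+7 = 82
i=5,k=3: total = 82+8 = 90
i=5,k=4: total = 90+9 = 99
i=5,k=5: total = 99+10 = 109
i=5,k=6: total = 109+11 = 120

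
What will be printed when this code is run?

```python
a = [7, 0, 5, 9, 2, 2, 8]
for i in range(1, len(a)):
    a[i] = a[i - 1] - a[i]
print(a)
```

i=1: a[1] = 7-0 = 7 → [7, 7, 5, 9, 2, 2, 8]
i=2: a[2] = 7-5 = 2 → [7, 7, 2, 9, 2, 2, 8]
i=3: a[3] = 2-9 = -7 → [7, 7, 2, -7, 2, 2, 8]
i=4: a[4] = (-7)-2 = -9 → [7, 7, 2, -7, -9, 2, 8]
i=5: a[5] = (-9)-2 = -11 → [7, 7, 2, -7, -9, -11, 8]
i=6: a[6] = (-11)-8 = -19 → [7, 7, 2, -7, -9, -11, -19]

[7, 7, 2, -7, -9, -11, -19]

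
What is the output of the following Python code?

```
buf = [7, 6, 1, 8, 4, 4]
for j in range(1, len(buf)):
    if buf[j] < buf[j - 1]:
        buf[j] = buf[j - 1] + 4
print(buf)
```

j=1: 6<7, buf[1] = 7+4 = 11 → [7, 11, 1, 8, 4, 4]
j=2: 1<11, buf[2] = 11+4 = 15 → [7, 11, 15, 8, 4, 4]
j=3: 8<15, buf[3] = 15+4 = 19 → [7, 11, 15, 19, 4, 4]
j=4: 4<19, buf[4] = 19+4 = 23 → [7, 11, 15, 19, 23, 4]
j=5: 4<23, buf[5] = 23+4 = 27 → [7, 11, 15, 19, 23, 27]

[7, 11, 15, 19, 23, 27]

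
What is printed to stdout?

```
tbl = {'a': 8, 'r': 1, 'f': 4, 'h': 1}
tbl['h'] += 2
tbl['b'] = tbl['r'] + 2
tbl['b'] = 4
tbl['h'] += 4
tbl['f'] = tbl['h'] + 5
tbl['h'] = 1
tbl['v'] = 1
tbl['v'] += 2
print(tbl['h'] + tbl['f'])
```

tbl['h'] = 1+2 = 3 → {'a': 8, 'r': 1, 'f': 4, 'h': 3}
tbl['b'] = tbl['r']+2 = 3 → {'a': 8, 'r': 1, 'f': 4, 'h': 3, 'b': 3}
tbl['b'] = 4 → {'a': 8, 'r': 1, 'f': 4, 'h': 3, 'b': 4}
tbl['h'] = 3+4 = 7 → {'a': 8, 'r': 1, 'f': 4, 'h': 7, 'b': 4}
tbl['f'] = tbl['h']+5 = 12 → {'a': 8, 'r': 1, 'f': 12, 'h': 7, 'b': 4}
tbl['h'] = 1 → {'a': 8, 'r': 1, 'f': 12, 'h': 1, 'b': 4}
tbl['v'] = 1 → {'a': 8, 'r': 1, 'f': 12, 'h': 1, 'b': 4, 'v': 1}
tbl['v'] = 1+2 = 3 → {'a': 8, 'r': 1, 'f': 12, 'h': 1, 'b': 4, 'v': 3}
tbl['h']+tbl['f'] = 1+12 = 13

13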